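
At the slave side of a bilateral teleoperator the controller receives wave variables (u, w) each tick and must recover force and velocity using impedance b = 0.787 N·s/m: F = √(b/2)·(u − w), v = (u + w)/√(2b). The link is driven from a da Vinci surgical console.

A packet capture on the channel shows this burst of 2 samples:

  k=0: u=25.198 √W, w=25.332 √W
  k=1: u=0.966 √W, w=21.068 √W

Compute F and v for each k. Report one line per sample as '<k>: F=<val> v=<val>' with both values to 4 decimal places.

k=0: u−w=-0.1340, u+w=50.5300; √(b/2)=0.6273, √(2b)=1.2546; F=0.6273×(-0.134)=-0.0841, v=50.5300/1.2546=40.2761
k=1: u−w=-20.1020, u+w=22.0340; √(b/2)=0.6273, √(2b)=1.2546; F=0.6273×(-20.102)=-12.6099, v=22.0340/1.2546=17.5627

0: F=-0.0841 v=40.2761
1: F=-12.6099 v=17.5627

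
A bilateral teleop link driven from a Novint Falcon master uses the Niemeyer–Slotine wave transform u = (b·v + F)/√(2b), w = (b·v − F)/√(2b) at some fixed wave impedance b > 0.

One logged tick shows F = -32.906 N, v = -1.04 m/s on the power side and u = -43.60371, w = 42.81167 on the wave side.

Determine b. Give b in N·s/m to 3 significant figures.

u + w = -0.79204;  u + w = √(2b)·v, so √(2b) = -0.79204/(-1.04) = 0.76158.
b = (√(2b))²/2 = 0.58000/2 = 0.29000.
(Check via u − w = 2F/√(2b): u − w = -86.41538, 2F/√(2b) = -86.41543.)

b = 0.29 N·s/m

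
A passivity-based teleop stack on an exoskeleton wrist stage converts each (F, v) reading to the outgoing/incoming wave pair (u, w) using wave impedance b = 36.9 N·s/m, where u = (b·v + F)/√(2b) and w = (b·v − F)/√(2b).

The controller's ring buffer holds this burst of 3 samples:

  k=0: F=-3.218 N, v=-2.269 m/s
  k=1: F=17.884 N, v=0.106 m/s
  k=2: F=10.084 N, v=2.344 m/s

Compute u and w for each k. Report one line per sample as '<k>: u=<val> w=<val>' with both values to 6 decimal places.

0: u=-10.120732 w=-9.371549
1: u=2.537095 w=-1.626481
2: u=11.242120 w=8.894463

k=0: b·v=36.9×(-2.269)=-83.726100; √(2b)=8.590693; u=(-83.726100+(-3.218))/8.590693=-10.120732, w=(-83.726100−(-3.218))/8.590693=-9.371549
k=1: b·v=36.9×0.106=3.911400; √(2b)=8.590693; u=(3.911400+17.884)/8.590693=2.537095, w=(3.911400−17.884)/8.590693=-1.626481
k=2: b·v=36.9×2.344=86.493600; √(2b)=8.590693; u=(86.493600+10.084)/8.590693=11.242120, w=(86.493600−10.084)/8.590693=8.894463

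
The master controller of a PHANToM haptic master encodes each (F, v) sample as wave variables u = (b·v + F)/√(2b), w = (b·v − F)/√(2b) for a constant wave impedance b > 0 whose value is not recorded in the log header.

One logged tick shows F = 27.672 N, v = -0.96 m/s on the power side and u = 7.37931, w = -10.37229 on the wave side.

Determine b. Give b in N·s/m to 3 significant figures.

b = 4.86 N·s/m

u + w = -2.99298;  u + w = √(2b)·v, so √(2b) = -2.99298/(-0.96) = 3.11769.
b = (√(2b))²/2 = 9.71998/2 = 4.85999.
(Check via u − w = 2F/√(2b): u − w = 17.75160, 2F/√(2b) = 17.75162.)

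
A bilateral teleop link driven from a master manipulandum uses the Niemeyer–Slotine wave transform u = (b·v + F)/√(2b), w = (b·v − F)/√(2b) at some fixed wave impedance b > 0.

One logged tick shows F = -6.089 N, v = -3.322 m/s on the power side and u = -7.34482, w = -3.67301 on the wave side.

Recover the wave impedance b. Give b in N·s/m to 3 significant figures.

u + w = -11.0178;  u + w = √(2b)·v, so √(2b) = -11.0178/(-3.322) = 3.3166.
b = (√(2b))²/2 = 11.0000/2 = 5.5000.
(Check via u − w = 2F/√(2b): u − w = -3.6718, 2F/√(2b) = -3.6718.)

b = 5.5 N·s/m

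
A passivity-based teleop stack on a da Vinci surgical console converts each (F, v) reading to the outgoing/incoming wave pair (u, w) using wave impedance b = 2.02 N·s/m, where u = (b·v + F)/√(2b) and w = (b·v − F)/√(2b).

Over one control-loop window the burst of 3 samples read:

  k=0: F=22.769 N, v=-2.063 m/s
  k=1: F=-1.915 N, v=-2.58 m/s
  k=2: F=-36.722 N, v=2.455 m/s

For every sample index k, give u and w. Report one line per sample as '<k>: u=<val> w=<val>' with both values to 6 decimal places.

0: u=9.254712 w=-13.401290
1: u=-3.545616 w=-1.640120
2: u=-15.802633 w=20.737122

k=0: b·v=2.02×(-2.063)=-4.167260; √(2b)=2.009975; u=(-4.167260+22.769)/2.009975=9.254712, w=(-4.167260−22.769)/2.009975=-13.401290
k=1: b·v=2.02×(-2.58)=-5.211600; √(2b)=2.009975; u=(-5.211600+(-1.915))/2.009975=-3.545616, w=(-5.211600−(-1.915))/2.009975=-1.640120
k=2: b·v=2.02×2.455=4.959100; √(2b)=2.009975; u=(4.959100+(-36.722))/2.009975=-15.802633, w=(4.959100−(-36.722))/2.009975=20.737122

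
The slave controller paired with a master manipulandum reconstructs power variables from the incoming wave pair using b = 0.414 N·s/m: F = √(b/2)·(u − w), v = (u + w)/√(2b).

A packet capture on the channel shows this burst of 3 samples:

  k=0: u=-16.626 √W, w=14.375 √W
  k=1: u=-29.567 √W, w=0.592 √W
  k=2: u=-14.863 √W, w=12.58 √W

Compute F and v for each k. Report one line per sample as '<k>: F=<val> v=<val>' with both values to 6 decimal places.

0: F=-14.104603 v=-2.473776
1: F=-13.721516 v=-31.842582
2: F=-12.485811 v=-2.508943

k=0: u−w=-31.001000, u+w=-2.251000; √(b/2)=0.454973, √(2b)=0.909945; F=0.454973×(-31.001)=-14.104603, v=-2.251000/0.909945=-2.473776
k=1: u−w=-30.159000, u+w=-28.975000; √(b/2)=0.454973, √(2b)=0.909945; F=0.454973×(-30.159)=-13.721516, v=-28.975000/0.909945=-31.842582
k=2: u−w=-27.443000, u+w=-2.283000; √(b/2)=0.454973, √(2b)=0.909945; F=0.454973×(-27.443)=-12.485811, v=-2.283000/0.909945=-2.508943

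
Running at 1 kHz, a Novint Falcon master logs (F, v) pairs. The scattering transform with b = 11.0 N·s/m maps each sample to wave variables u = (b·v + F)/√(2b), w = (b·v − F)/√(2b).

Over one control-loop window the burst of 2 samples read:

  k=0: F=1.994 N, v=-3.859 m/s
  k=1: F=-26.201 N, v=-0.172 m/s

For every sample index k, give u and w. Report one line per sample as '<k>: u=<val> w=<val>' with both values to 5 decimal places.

0: u=-8.62503 w=-9.47528
1: u=-5.98945 w=5.18270

k=0: b·v=11.0×(-3.859)=-42.44900; √(2b)=4.69042; u=(-42.44900+1.994)/4.69042=-8.62503, w=(-42.44900−1.994)/4.69042=-9.47528
k=1: b·v=11.0×(-0.172)=-1.89200; √(2b)=4.69042; u=(-1.89200+(-26.201))/4.69042=-5.98945, w=(-1.89200−(-26.201))/4.69042=5.18270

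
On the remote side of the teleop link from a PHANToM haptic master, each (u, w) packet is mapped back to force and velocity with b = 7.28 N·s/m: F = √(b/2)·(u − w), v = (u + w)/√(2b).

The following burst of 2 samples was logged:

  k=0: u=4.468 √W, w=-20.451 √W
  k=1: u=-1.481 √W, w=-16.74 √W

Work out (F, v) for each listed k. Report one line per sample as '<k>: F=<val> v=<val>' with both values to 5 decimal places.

0: F=47.54242 v=-4.18868
1: F=29.11232 v=-4.77520

k=0: u−w=24.91900, u+w=-15.98300; √(b/2)=1.90788, √(2b)=3.81576; F=1.90788×24.919=47.54242, v=-15.98300/3.81576=-4.18868
k=1: u−w=15.25900, u+w=-18.22100; √(b/2)=1.90788, √(2b)=3.81576; F=1.90788×15.259=29.11232, v=-18.22100/3.81576=-4.77520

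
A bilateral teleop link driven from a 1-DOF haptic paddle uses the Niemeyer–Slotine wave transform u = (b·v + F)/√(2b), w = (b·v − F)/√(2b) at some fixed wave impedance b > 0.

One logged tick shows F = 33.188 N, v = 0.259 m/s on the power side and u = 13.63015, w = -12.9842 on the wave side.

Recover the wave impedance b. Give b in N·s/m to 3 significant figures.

b = 3.11 N·s/m

u + w = 0.6460;  u + w = √(2b)·v, so √(2b) = 0.6460/0.259 = 2.4940.
b = (√(2b))²/2 = 6.2201/2 = 3.1101.
(Check via u − w = 2F/√(2b): u − w = 26.6144, 2F/√(2b) = 26.6141.)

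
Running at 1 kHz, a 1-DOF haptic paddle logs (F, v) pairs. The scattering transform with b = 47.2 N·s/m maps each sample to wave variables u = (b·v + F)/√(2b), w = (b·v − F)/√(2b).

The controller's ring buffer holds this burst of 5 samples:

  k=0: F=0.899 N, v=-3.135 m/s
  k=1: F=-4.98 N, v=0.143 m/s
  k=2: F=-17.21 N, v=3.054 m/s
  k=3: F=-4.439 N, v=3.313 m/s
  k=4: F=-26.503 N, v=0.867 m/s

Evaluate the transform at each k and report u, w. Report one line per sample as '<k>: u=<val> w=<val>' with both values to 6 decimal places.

k=0: b·v=47.2×(-3.135)=-147.972000; √(2b)=9.715966; u=(-147.972000+0.899)/9.715966=-15.137249, w=(-147.972000−0.899)/9.715966=-15.322305
k=1: b·v=47.2×0.143=6.749600; √(2b)=9.715966; u=(6.749600+(-4.98))/9.715966=0.182133, w=(6.749600−(-4.98))/9.715966=1.207250
k=2: b·v=47.2×3.054=144.148800; √(2b)=9.715966; u=(144.148800+(-17.21))/9.715966=13.064969, w=(144.148800−(-17.21))/9.715966=16.607592
k=3: b·v=47.2×3.313=156.373600; √(2b)=9.715966; u=(156.373600+(-4.439))/9.715966=15.637621, w=(156.373600−(-4.439))/9.715966=16.551375
k=4: b·v=47.2×0.867=40.922400; √(2b)=9.715966; u=(40.922400+(-26.503))/9.715966=1.484093, w=(40.922400−(-26.503))/9.715966=6.939649

0: u=-15.137249 w=-15.322305
1: u=0.182133 w=1.207250
2: u=13.064969 w=16.607592
3: u=15.637621 w=16.551375
4: u=1.484093 w=6.939649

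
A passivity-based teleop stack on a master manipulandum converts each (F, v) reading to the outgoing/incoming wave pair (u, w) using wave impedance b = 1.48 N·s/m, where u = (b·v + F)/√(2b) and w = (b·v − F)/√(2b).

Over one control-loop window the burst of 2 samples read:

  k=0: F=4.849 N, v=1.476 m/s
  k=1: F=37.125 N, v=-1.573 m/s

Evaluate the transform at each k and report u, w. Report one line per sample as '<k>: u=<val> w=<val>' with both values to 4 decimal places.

k=0: b·v=1.48×1.476=2.1845; √(2b)=1.7205; u=(2.1845+4.849)/1.7205=4.0881, w=(2.1845−4.849)/1.7205=-1.5487
k=1: b·v=1.48×(-1.573)=-2.3280; √(2b)=1.7205; u=(-2.3280+37.125)/1.7205=20.2253, w=(-2.3280−37.125)/1.7205=-22.9316

0: u=4.0881 w=-1.5487
1: u=20.2253 w=-22.9316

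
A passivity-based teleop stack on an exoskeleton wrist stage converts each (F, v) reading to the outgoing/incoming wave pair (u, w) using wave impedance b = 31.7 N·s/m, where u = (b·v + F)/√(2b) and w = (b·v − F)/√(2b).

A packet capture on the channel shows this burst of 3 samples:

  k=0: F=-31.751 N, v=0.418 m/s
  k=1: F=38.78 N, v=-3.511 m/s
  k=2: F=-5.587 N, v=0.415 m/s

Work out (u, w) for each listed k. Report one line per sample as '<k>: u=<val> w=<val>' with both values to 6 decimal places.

k=0: b·v=31.7×0.418=13.250600; √(2b)=7.962412; u=(13.250600+(-31.751))/7.962412=-2.323467, w=(13.250600−(-31.751))/7.962412=5.651755
k=1: b·v=31.7×(-3.511)=-111.298700; √(2b)=7.962412; u=(-111.298700+38.78)/7.962412=-9.107630, w=(-111.298700−38.78)/7.962412=-18.848397
k=2: b·v=31.7×0.415=13.155500; √(2b)=7.962412; u=(13.155500+(-5.587))/7.962412=0.950529, w=(13.155500−(-5.587))/7.962412=2.353872

0: u=-2.323467 w=5.651755
1: u=-9.107630 w=-18.848397
2: u=0.950529 w=2.353872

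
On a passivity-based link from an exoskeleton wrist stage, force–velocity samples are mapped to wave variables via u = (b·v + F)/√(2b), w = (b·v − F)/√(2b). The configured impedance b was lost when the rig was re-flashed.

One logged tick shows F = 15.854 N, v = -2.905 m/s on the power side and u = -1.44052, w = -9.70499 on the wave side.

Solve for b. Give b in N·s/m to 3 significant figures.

b = 7.36 N·s/m

u + w = -11.14551;  u + w = √(2b)·v, so √(2b) = -11.14551/(-2.905) = 3.83666.
b = (√(2b))²/2 = 14.71999/2 = 7.36000.
(Check via u − w = 2F/√(2b): u − w = 8.26447, 2F/√(2b) = 8.26447.)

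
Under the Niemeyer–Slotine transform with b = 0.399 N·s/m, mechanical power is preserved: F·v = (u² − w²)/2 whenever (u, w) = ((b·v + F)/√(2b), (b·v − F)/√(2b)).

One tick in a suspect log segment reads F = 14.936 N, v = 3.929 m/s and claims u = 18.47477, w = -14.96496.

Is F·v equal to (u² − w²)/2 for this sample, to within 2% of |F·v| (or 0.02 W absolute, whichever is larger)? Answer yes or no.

yes

F·v = 14.936×3.929 = 58.6835 W.
(u² − w²)/2 = (341.3171 − 223.9500)/2 = 58.6835 W.
|Δ| = 0.0000;  2% of max(1, |F·v|) = 1.1737.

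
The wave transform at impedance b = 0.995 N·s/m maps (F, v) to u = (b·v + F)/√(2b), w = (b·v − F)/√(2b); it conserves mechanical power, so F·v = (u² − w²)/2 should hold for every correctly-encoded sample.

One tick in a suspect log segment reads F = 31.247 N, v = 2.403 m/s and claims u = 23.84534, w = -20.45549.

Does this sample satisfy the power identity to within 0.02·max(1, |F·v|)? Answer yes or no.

F·v = 31.247×2.403 = 75.08654 W.
(u² − w²)/2 = (568.60024 − 418.42707)/2 = 75.08658 W.
|Δ| = 0.00004;  2% of max(1, |F·v|) = 1.50173.

yes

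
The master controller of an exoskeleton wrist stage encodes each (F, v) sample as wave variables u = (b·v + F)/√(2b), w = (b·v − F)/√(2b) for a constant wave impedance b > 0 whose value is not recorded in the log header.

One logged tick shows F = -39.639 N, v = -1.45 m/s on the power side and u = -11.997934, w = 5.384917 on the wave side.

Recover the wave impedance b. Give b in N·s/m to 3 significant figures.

b = 10.4 N·s/m

u + w = -6.613017;  u + w = √(2b)·v, so √(2b) = -6.613017/(-1.45) = 4.560701.
b = (√(2b))²/2 = 20.799997/2 = 10.399999.
(Check via u − w = 2F/√(2b): u − w = -17.382851, 2F/√(2b) = -17.382853.)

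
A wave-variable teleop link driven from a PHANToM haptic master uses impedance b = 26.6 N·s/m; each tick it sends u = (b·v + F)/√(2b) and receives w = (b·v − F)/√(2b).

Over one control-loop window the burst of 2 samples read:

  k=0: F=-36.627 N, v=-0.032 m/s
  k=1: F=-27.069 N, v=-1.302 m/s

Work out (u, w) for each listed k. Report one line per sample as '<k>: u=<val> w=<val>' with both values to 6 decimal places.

k=0: b·v=26.6×(-0.032)=-0.851200; √(2b)=7.293833; u=(-0.851200+(-36.627))/7.293833=-5.138341, w=(-0.851200−(-36.627))/7.293833=4.904938
k=1: b·v=26.6×(-1.302)=-34.633200; √(2b)=7.293833; u=(-34.633200+(-27.069))/7.293833=-8.459503, w=(-34.633200−(-27.069))/7.293833=-1.037068

0: u=-5.138341 w=4.904938
1: u=-8.459503 w=-1.037068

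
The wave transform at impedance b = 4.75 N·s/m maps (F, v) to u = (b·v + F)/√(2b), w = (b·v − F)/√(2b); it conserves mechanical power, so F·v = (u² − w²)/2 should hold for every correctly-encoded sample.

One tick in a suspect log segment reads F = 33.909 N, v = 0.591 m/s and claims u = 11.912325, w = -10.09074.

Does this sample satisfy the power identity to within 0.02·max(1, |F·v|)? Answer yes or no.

F·v = 33.909×0.591 = 20.040219 W.
(u² − w²)/2 = (141.903487 − 101.823034)/2 = 20.040227 W.
|Δ| = 0.000008;  2% of max(1, |F·v|) = 0.400804.

yes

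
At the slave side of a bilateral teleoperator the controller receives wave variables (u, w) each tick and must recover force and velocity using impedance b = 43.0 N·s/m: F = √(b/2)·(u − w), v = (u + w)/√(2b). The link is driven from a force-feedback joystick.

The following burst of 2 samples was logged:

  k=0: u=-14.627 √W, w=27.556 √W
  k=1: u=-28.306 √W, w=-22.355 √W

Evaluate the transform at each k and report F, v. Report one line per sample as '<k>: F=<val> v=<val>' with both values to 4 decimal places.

0: F=-195.5945 v=1.3942
1: F=-27.5937 v=-5.4629

k=0: u−w=-42.1830, u+w=12.9290; √(b/2)=4.6368, √(2b)=9.2736; F=4.6368×(-42.183)=-195.5945, v=12.9290/9.2736=1.3942
k=1: u−w=-5.9510, u+w=-50.6610; √(b/2)=4.6368, √(2b)=9.2736; F=4.6368×(-5.951)=-27.5937, v=-50.6610/9.2736=-5.4629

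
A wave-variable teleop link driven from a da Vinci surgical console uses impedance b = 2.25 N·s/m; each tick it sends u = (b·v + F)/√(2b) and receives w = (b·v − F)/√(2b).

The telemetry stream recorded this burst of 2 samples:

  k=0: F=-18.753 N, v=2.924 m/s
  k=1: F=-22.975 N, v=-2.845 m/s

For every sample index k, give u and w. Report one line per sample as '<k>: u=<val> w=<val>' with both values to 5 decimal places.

0: u=-5.73888 w=11.94162
1: u=-13.84810 w=7.81294

k=0: b·v=2.25×2.924=6.57900; √(2b)=2.12132; u=(6.57900+(-18.753))/2.12132=-5.73888, w=(6.57900−(-18.753))/2.12132=11.94162
k=1: b·v=2.25×(-2.845)=-6.40125; √(2b)=2.12132; u=(-6.40125+(-22.975))/2.12132=-13.84810, w=(-6.40125−(-22.975))/2.12132=7.81294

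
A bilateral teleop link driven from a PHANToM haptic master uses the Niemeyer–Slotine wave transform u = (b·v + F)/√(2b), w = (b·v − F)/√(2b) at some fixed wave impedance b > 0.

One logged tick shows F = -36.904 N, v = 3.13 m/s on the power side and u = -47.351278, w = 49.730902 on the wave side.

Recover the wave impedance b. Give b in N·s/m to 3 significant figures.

u + w = 2.379624;  u + w = √(2b)·v, so √(2b) = 2.379624/3.13 = 0.760263.
b = (√(2b))²/2 = 0.578000/2 = 0.289000.
(Check via u − w = 2F/√(2b): u − w = -97.082180, 2F/√(2b) = -97.082161.)

b = 0.289 N·s/m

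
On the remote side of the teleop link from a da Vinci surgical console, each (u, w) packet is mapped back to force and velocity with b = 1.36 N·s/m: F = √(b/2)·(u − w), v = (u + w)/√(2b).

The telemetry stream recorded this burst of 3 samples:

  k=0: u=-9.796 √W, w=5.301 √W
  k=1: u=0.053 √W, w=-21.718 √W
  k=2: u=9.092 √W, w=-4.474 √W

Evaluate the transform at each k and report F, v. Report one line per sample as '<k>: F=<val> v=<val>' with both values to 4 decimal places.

k=0: u−w=-15.0970, u+w=-4.4950; √(b/2)=0.8246, √(2b)=1.6492; F=0.8246×(-15.097)=-12.4493, v=-4.4950/1.6492=-2.7255
k=1: u−w=21.7710, u+w=-21.6650; √(b/2)=0.8246, √(2b)=1.6492; F=0.8246×21.771=17.9528, v=-21.6650/1.6492=-13.1363
k=2: u−w=13.5660, u+w=4.6180; √(b/2)=0.8246, √(2b)=1.6492; F=0.8246×13.566=11.1868, v=4.6180/1.6492=2.8001

0: F=-12.4493 v=-2.7255
1: F=17.9528 v=-13.1363
2: F=11.1868 v=2.8001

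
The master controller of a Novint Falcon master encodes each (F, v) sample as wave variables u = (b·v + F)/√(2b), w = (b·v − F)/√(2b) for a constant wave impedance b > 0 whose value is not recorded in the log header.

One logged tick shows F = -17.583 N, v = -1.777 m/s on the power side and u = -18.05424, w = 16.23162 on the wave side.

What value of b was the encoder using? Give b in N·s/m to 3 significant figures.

b = 0.526 N·s/m

u + w = -1.8226;  u + w = √(2b)·v, so √(2b) = -1.8226/(-1.777) = 1.0257.
b = (√(2b))²/2 = 1.0520/2 = 0.5260.
(Check via u − w = 2F/√(2b): u − w = -34.2859, 2F/√(2b) = -34.2858.)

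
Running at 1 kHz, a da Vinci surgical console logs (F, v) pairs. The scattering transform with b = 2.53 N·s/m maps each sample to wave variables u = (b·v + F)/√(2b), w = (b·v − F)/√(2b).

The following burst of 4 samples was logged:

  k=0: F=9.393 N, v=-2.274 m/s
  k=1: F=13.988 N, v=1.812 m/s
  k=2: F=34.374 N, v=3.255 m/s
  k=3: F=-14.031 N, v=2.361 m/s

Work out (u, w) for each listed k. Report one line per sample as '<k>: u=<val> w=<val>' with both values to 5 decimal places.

0: u=1.61808 w=-6.73332
1: u=8.25642 w=-4.18043
2: u=18.94208 w=-11.62014
3: u=-3.58207 w=8.89301

k=0: b·v=2.53×(-2.274)=-5.75322; √(2b)=2.24944; u=(-5.75322+9.393)/2.24944=1.61808, w=(-5.75322−9.393)/2.24944=-6.73332
k=1: b·v=2.53×1.812=4.58436; √(2b)=2.24944; u=(4.58436+13.988)/2.24944=8.25642, w=(4.58436−13.988)/2.24944=-4.18043
k=2: b·v=2.53×3.255=8.23515; √(2b)=2.24944; u=(8.23515+34.374)/2.24944=18.94208, w=(8.23515−34.374)/2.24944=-11.62014
k=3: b·v=2.53×2.361=5.97333; √(2b)=2.24944; u=(5.97333+(-14.031))/2.24944=-3.58207, w=(5.97333−(-14.031))/2.24944=8.89301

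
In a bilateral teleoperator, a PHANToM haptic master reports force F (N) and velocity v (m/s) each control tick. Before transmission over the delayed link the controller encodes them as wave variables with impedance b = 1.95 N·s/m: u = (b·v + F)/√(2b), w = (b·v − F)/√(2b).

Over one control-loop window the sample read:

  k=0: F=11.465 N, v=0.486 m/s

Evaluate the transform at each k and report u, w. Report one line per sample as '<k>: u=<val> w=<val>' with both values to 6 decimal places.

0: u=6.285415 w=-5.325642

k=0: b·v=1.95×0.486=0.947700; √(2b)=1.974842; u=(0.947700+11.465)/1.974842=6.285415, w=(0.947700−11.465)/1.974842=-5.325642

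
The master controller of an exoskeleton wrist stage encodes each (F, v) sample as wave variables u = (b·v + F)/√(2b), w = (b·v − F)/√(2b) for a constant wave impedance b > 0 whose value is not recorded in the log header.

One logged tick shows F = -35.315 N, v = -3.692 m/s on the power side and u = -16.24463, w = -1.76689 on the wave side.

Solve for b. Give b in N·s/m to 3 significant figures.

b = 11.9 N·s/m

u + w = -18.0115;  u + w = √(2b)·v, so √(2b) = -18.0115/(-3.692) = 4.8785.
b = (√(2b))²/2 = 23.8000/2 = 11.9000.
(Check via u − w = 2F/√(2b): u − w = -14.4777, 2F/√(2b) = -14.4777.)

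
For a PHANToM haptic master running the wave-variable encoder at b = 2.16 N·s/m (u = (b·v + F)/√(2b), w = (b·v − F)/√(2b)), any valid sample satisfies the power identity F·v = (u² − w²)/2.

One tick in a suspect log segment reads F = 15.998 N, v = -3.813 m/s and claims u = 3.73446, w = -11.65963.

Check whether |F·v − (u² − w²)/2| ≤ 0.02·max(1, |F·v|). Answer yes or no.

yes

F·v = 15.998×(-3.813) = -61.00037 W.
(u² − w²)/2 = (13.94619 − 135.94697)/2 = -61.00039 W.
|Δ| = 0.00002;  2% of max(1, |F·v|) = 1.22001.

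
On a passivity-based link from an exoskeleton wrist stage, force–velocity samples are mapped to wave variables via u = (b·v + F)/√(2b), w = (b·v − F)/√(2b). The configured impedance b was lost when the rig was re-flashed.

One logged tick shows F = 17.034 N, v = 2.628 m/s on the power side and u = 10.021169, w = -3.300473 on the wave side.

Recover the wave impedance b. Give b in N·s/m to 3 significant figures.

b = 3.27 N·s/m

u + w = 6.720696;  u + w = √(2b)·v, so √(2b) = 6.720696/2.628 = 2.557342.
b = (√(2b))²/2 = 6.540000/2 = 3.270000.
(Check via u − w = 2F/√(2b): u − w = 13.321642, 2F/√(2b) = 13.321642.)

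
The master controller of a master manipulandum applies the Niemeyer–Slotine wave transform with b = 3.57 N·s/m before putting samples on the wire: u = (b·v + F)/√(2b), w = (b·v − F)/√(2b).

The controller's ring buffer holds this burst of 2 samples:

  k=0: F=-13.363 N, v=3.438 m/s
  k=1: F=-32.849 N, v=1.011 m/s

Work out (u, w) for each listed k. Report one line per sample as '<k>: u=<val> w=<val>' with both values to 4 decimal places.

k=0: b·v=3.57×3.438=12.2737; √(2b)=2.6721; u=(12.2737+(-13.363))/2.6721=-0.4077, w=(12.2737−(-13.363))/2.6721=9.5943
k=1: b·v=3.57×1.011=3.6093; √(2b)=2.6721; u=(3.6093+(-32.849))/2.6721=-10.9427, w=(3.6093−(-32.849))/2.6721=13.6442

0: u=-0.4077 w=9.5943
1: u=-10.9427 w=13.6442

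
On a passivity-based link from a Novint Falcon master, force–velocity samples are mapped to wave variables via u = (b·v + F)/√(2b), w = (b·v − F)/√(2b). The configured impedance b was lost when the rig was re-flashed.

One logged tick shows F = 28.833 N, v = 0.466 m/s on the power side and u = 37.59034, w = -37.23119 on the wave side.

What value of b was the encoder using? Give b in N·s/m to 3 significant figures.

b = 0.297 N·s/m

u + w = 0.35915;  u + w = √(2b)·v, so √(2b) = 0.35915/0.466 = 0.77071.
b = (√(2b))²/2 = 0.59399/2 = 0.29700.
(Check via u − w = 2F/√(2b): u − w = 74.82153, 2F/√(2b) = 74.82210.)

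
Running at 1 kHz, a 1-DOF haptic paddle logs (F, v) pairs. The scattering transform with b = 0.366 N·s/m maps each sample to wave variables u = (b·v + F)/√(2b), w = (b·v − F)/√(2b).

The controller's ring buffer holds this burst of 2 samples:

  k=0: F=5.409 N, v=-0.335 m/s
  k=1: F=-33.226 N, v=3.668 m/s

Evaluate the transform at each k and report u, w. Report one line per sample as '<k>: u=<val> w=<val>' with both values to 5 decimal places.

k=0: b·v=0.366×(-0.335)=-0.12261; √(2b)=0.85557; u=(-0.12261+5.409)/0.85557=6.17879, w=(-0.12261−5.409)/0.85557=-6.46541
k=1: b·v=0.366×3.668=1.34249; √(2b)=0.85557; u=(1.34249+(-33.226))/0.85557=-37.26581, w=(1.34249−(-33.226))/0.85557=40.40404

0: u=6.17879 w=-6.46541
1: u=-37.26581 w=40.40404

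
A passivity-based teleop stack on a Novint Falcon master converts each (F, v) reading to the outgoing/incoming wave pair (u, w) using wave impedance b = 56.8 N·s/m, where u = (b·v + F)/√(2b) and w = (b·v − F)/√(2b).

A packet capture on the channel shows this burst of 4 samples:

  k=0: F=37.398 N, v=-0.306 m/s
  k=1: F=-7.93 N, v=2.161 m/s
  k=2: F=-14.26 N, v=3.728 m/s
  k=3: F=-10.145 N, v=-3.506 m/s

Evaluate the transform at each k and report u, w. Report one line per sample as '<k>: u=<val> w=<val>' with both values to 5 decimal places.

k=0: b·v=56.8×(-0.306)=-17.38080; √(2b)=10.65833; u=(-17.38080+37.398)/10.65833=1.87808, w=(-17.38080−37.398)/10.65833=-5.13953
k=1: b·v=56.8×2.161=122.74480; √(2b)=10.65833; u=(122.74480+(-7.93))/10.65833=10.77231, w=(122.74480−(-7.93))/10.65833=12.26034
k=2: b·v=56.8×3.728=211.75040; √(2b)=10.65833; u=(211.75040+(-14.26))/10.65833=18.52921, w=(211.75040−(-14.26))/10.65833=21.20505
k=3: b·v=56.8×(-3.506)=-199.14080; √(2b)=10.65833; u=(-199.14080+(-10.145))/10.65833=-19.63589, w=(-199.14080−(-10.145))/10.65833=-17.73221

0: u=1.87808 w=-5.13953
1: u=10.77231 w=12.26034
2: u=18.52921 w=21.20505
3: u=-19.63589 w=-17.73221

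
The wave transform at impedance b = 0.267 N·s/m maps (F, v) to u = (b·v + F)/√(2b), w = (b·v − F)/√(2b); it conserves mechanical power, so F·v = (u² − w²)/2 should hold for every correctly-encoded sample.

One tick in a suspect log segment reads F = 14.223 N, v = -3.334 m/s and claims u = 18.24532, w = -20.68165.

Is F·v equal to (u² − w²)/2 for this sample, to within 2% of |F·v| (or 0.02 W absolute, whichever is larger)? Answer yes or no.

yes

F·v = 14.223×(-3.334) = -47.41948 W.
(u² − w²)/2 = (332.89170 − 427.73065)/2 = -47.41947 W.
|Δ| = 0.00001;  2% of max(1, |F·v|) = 0.94839.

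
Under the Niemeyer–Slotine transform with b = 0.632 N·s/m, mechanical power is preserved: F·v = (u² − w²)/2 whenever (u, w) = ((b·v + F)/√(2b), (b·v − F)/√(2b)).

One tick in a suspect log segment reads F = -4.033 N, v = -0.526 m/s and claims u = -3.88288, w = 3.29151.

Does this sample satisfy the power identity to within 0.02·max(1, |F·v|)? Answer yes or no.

F·v = (-4.033)×(-0.526) = 2.12136 W.
(u² − w²)/2 = (15.07676 − 10.83404)/2 = 2.12136 W.
|Δ| = 0.00000;  2% of max(1, |F·v|) = 0.04243.

yes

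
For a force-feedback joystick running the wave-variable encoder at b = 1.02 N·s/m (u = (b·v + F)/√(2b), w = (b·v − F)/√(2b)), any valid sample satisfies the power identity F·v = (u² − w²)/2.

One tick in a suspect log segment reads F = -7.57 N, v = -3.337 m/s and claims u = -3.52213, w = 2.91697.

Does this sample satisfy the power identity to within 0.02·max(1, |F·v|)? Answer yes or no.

F·v = (-7.57)×(-3.337) = 25.26109 W.
(u² − w²)/2 = (12.40540 − 8.50871)/2 = 1.94834 W.
|Δ| = 23.31275;  2% of max(1, |F·v|) = 0.50522.

no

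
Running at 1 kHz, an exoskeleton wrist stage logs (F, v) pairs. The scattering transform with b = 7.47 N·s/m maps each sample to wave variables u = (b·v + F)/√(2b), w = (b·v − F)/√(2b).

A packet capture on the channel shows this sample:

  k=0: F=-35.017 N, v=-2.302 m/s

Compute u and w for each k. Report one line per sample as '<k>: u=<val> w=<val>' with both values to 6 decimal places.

0: u=-13.508367 w=4.610608

k=0: b·v=7.47×(-2.302)=-17.195940; √(2b)=3.865230; u=(-17.195940+(-35.017))/3.865230=-13.508367, w=(-17.195940−(-35.017))/3.865230=4.610608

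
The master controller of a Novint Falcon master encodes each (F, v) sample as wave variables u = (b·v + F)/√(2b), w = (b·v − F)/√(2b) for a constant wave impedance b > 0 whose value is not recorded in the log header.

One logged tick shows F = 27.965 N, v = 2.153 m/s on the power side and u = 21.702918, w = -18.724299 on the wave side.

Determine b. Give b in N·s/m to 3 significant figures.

u + w = 2.978619;  u + w = √(2b)·v, so √(2b) = 2.978619/2.153 = 1.383474.
b = (√(2b))²/2 = 1.914000/2 = 0.957000.
(Check via u − w = 2F/√(2b): u − w = 40.427217, 2F/√(2b) = 40.427221.)

b = 0.957 N·s/m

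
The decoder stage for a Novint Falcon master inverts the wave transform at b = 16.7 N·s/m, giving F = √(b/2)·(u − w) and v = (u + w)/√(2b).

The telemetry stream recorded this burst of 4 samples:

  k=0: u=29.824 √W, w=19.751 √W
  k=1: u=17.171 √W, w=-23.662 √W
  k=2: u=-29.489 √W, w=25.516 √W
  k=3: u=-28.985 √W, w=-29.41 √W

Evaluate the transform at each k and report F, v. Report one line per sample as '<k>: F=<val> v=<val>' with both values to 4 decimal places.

k=0: u−w=10.0730, u+w=49.5750; √(b/2)=2.8896, √(2b)=5.7793; F=2.8896×10.073=29.1073, v=49.5750/5.7793=8.5781
k=1: u−w=40.8330, u+w=-6.4910; √(b/2)=2.8896, √(2b)=5.7793; F=2.8896×40.833=117.9925, v=-6.4910/5.7793=-1.1232
k=2: u−w=-55.0050, u+w=-3.9730; √(b/2)=2.8896, √(2b)=5.7793; F=2.8896×(-55.005)=-158.9445, v=-3.9730/5.7793=-0.6875
k=3: u−w=0.4250, u+w=-58.3950; √(b/2)=2.8896, √(2b)=5.7793; F=2.8896×0.425=1.2281, v=-58.3950/5.7793=-10.1042

0: F=29.1073 v=8.5781
1: F=117.9925 v=-1.1232
2: F=-158.9445 v=-0.6875
3: F=1.2281 v=-10.1042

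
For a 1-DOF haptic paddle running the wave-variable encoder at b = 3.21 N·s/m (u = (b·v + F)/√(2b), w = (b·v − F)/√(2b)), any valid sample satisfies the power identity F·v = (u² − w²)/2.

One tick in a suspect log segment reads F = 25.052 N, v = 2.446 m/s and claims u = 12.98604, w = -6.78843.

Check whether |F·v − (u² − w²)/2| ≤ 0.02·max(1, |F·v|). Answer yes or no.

F·v = 25.052×2.446 = 61.2772 W.
(u² − w²)/2 = (168.6372 − 46.0828)/2 = 61.2772 W.
|Δ| = 0.0000;  2% of max(1, |F·v|) = 1.2255.

yes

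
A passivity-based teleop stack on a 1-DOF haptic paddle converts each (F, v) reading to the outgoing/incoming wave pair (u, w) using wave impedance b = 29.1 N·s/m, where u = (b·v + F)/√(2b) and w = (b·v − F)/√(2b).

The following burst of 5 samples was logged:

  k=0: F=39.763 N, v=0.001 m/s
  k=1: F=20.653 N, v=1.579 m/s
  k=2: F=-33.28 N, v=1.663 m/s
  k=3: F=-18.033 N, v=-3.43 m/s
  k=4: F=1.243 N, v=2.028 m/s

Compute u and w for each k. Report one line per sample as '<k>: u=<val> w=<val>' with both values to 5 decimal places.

k=0: b·v=29.1×0.001=0.02910; √(2b)=7.62889; u=(0.02910+39.763)/7.62889=5.21597, w=(0.02910−39.763)/7.62889=-5.20834
k=1: b·v=29.1×1.579=45.94890; √(2b)=7.62889; u=(45.94890+20.653)/7.62889=8.73022, w=(45.94890−20.653)/7.62889=3.31580
k=2: b·v=29.1×1.663=48.39330; √(2b)=7.62889; u=(48.39330+(-33.28))/7.62889=1.98106, w=(48.39330−(-33.28))/7.62889=10.70579
k=3: b·v=29.1×(-3.43)=-99.81300; √(2b)=7.62889; u=(-99.81300+(-18.033))/7.62889=-15.44733, w=(-99.81300−(-18.033))/7.62889=-10.71977
k=4: b·v=29.1×2.028=59.01480; √(2b)=7.62889; u=(59.01480+1.243)/7.62889=7.89863, w=(59.01480−1.243)/7.62889=7.57276

0: u=5.21597 w=-5.20834
1: u=8.73022 w=3.31580
2: u=1.98106 w=10.70579
3: u=-15.44733 w=-10.71977
4: u=7.89863 w=7.57276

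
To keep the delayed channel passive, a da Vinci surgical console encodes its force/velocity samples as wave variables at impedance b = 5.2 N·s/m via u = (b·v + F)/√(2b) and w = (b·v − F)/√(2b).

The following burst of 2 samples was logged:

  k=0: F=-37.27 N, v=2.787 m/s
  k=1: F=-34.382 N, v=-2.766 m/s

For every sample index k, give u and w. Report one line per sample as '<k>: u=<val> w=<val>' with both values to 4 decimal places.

k=0: b·v=5.2×2.787=14.4924; √(2b)=3.2249; u=(14.4924+(-37.27))/3.2249=-7.0630, w=(14.4924−(-37.27))/3.2249=16.0508
k=1: b·v=5.2×(-2.766)=-14.3832; √(2b)=3.2249; u=(-14.3832+(-34.382))/3.2249=-15.1214, w=(-14.3832−(-34.382))/3.2249=6.2014

0: u=-7.0630 w=16.0508
1: u=-15.1214 w=6.2014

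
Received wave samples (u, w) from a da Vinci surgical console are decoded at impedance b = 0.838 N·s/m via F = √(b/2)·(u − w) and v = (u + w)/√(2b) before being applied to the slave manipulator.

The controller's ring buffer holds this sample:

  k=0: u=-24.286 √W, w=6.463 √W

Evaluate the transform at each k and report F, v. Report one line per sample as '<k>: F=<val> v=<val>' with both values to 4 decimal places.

k=0: u−w=-30.7490, u+w=-17.8230; √(b/2)=0.6473, √(2b)=1.2946; F=0.6473×(-30.749)=-19.9039, v=-17.8230/1.2946=-13.7671

0: F=-19.9039 v=-13.7671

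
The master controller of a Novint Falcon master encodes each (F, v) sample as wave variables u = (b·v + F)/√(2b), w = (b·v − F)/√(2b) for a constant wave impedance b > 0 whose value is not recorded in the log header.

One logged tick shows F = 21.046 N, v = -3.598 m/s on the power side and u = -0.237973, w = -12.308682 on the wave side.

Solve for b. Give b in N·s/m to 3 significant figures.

b = 6.08 N·s/m

u + w = -12.546655;  u + w = √(2b)·v, so √(2b) = -12.546655/(-3.598) = 3.487119.
b = (√(2b))²/2 = 12.160001/2 = 6.080000.
(Check via u − w = 2F/√(2b): u − w = 12.070709, 2F/√(2b) = 12.070709.)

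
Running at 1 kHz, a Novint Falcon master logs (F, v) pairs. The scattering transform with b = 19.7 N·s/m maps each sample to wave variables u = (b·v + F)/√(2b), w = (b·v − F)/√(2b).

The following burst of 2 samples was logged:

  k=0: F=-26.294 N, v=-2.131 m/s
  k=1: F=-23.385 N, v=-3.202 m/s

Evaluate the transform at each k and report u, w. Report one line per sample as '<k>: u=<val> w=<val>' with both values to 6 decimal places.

k=0: b·v=19.7×(-2.131)=-41.980700; √(2b)=6.276942; u=(-41.980700+(-26.294))/6.276942=-10.877064, w=(-41.980700−(-26.294))/6.276942=-2.499099
k=1: b·v=19.7×(-3.202)=-63.079400; √(2b)=6.276942; u=(-63.079400+(-23.385))/6.276942=-13.774924, w=(-63.079400−(-23.385))/6.276942=-6.323844

0: u=-10.877064 w=-2.499099
1: u=-13.774924 w=-6.323844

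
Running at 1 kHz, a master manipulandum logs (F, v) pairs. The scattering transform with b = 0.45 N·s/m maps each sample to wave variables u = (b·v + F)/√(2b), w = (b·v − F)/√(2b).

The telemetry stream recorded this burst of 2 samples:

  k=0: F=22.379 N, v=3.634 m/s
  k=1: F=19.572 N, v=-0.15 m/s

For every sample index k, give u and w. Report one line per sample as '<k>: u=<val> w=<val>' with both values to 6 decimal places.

0: u=25.313295 w=-21.865780
1: u=20.559548 w=-20.701851

k=0: b·v=0.45×3.634=1.635300; √(2b)=0.948683; u=(1.635300+22.379)/0.948683=25.313295, w=(1.635300−22.379)/0.948683=-21.865780
k=1: b·v=0.45×(-0.15)=-0.067500; √(2b)=0.948683; u=(-0.067500+19.572)/0.948683=20.559548, w=(-0.067500−19.572)/0.948683=-20.701851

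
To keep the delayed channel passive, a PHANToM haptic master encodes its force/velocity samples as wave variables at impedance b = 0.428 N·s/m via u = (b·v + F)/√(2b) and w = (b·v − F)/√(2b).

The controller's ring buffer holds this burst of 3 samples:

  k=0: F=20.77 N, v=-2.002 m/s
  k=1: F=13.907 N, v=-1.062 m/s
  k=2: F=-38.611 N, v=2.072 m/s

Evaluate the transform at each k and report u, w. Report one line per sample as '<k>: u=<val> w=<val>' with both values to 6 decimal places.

k=0: b·v=0.428×(-2.002)=-0.856856; √(2b)=0.925203; u=(-0.856856+20.77)/0.925203=21.523007, w=(-0.856856−20.77)/0.925203=-23.375263
k=1: b·v=0.428×(-1.062)=-0.454536; √(2b)=0.925203; u=(-0.454536+13.907)/0.925203=14.540018, w=(-0.454536−13.907)/0.925203=-15.522584
k=2: b·v=0.428×2.072=0.886816; √(2b)=0.925203; u=(0.886816+(-38.611))/0.925203=-40.773967, w=(0.886816−(-38.611))/0.925203=42.690987

0: u=21.523007 w=-23.375263
1: u=14.540018 w=-15.522584
2: u=-40.773967 w=42.690987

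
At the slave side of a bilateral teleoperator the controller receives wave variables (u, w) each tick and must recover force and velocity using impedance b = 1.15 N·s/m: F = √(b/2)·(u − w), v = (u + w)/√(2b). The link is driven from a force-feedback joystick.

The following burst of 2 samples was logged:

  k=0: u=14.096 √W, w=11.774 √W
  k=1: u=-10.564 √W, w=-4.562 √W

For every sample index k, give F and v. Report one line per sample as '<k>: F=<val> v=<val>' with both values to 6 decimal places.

k=0: u−w=2.322000, u+w=25.870000; √(b/2)=0.758288, √(2b)=1.516575; F=0.758288×2.322=1.760744, v=25.870000/1.516575=17.058173
k=1: u−w=-6.002000, u+w=-15.126000; √(b/2)=0.758288, √(2b)=1.516575; F=0.758288×(-6.002)=-4.551242, v=-15.126000/1.516575=-9.973789

0: F=1.760744 v=17.058173
1: F=-4.551242 v=-9.973789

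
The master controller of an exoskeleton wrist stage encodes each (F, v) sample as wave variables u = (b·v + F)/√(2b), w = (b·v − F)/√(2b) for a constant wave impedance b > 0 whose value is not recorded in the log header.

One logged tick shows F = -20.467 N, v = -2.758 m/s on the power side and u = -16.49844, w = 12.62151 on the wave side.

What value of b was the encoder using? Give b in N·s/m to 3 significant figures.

u + w = -3.8769;  u + w = √(2b)·v, so √(2b) = -3.8769/(-2.758) = 1.4057.
b = (√(2b))²/2 = 1.9760/2 = 0.9880.
(Check via u − w = 2F/√(2b): u − w = -29.1199, 2F/√(2b) = -29.1199.)

b = 0.988 N·s/m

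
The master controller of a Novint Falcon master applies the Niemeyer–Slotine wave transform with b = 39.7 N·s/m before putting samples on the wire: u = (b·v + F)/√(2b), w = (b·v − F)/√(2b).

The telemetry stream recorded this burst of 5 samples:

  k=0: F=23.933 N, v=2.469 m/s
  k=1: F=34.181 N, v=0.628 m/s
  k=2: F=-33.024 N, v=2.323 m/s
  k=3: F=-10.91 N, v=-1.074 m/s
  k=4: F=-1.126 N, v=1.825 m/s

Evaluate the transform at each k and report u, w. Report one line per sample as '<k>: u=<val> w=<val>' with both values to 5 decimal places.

k=0: b·v=39.7×2.469=98.01930; √(2b)=8.91067; u=(98.01930+23.933)/8.91067=13.68610, w=(98.01930−23.933)/8.91067=8.31434
k=1: b·v=39.7×0.628=24.93160; √(2b)=8.91067; u=(24.93160+34.181)/8.91067=6.63391, w=(24.93160−34.181)/8.91067=-1.03801
k=2: b·v=39.7×2.323=92.22310; √(2b)=8.91067; u=(92.22310+(-33.024))/8.91067=6.64362, w=(92.22310−(-33.024))/8.91067=14.05586
k=3: b·v=39.7×(-1.074)=-42.63780; √(2b)=8.91067; u=(-42.63780+(-10.91))/8.91067=-6.00940, w=(-42.63780−(-10.91))/8.91067=-3.56065
k=4: b·v=39.7×1.825=72.45250; √(2b)=8.91067; u=(72.45250+(-1.126))/8.91067=8.00462, w=(72.45250−(-1.126))/8.91067=8.25735

0: u=13.68610 w=8.31434
1: u=6.63391 w=-1.03801
2: u=6.64362 w=14.05586
3: u=-6.00940 w=-3.56065
4: u=8.00462 w=8.25735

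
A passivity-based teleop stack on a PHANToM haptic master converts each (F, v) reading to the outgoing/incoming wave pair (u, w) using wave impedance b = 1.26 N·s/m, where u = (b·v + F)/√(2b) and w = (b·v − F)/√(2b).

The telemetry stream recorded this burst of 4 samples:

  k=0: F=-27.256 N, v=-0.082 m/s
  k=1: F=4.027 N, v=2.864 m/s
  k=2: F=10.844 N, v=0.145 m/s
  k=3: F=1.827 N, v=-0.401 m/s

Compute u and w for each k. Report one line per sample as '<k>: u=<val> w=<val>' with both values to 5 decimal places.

k=0: b·v=1.26×(-0.082)=-0.10332; √(2b)=1.58745; u=(-0.10332+(-27.256))/1.58745=-17.23475, w=(-0.10332−(-27.256))/1.58745=17.10458
k=1: b·v=1.26×2.864=3.60864; √(2b)=1.58745; u=(3.60864+4.027)/1.58745=4.81000, w=(3.60864−4.027)/1.58745=-0.26354
k=2: b·v=1.26×0.145=0.18270; √(2b)=1.58745; u=(0.18270+10.844)/1.58745=6.94617, w=(0.18270−10.844)/1.58745=-6.71599
k=3: b·v=1.26×(-0.401)=-0.50526; √(2b)=1.58745; u=(-0.50526+1.827)/1.58745=0.83262, w=(-0.50526−1.827)/1.58745=-1.46919

0: u=-17.23475 w=17.10458
1: u=4.81000 w=-0.26354
2: u=6.94617 w=-6.71599
3: u=0.83262 w=-1.46919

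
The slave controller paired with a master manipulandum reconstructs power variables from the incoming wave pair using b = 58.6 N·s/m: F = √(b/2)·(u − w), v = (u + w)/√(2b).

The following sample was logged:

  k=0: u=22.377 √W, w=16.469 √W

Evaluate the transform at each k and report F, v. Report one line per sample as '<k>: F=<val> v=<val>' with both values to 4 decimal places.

0: F=31.9797 v=3.5882

k=0: u−w=5.9080, u+w=38.8460; √(b/2)=5.4129, √(2b)=10.8259; F=5.4129×5.908=31.9797, v=38.8460/10.8259=3.5882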